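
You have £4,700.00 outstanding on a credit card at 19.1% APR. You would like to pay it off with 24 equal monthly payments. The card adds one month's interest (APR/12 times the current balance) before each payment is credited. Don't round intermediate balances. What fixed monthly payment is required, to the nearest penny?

£237.15

Monthly rate r = 19.1%/12 = 1.59167% = 0.0159167.
Level-payment amortization: P = B₀·r / (1 − (1+r)^(−n)) = 4700.00·0.0159167 / (1 − 1.01592^(−24)).
Denominator 1 − (1+r)^(−24) = 0.315448771.
P = 74.8083 / 0.315448771 ≈ 237.15.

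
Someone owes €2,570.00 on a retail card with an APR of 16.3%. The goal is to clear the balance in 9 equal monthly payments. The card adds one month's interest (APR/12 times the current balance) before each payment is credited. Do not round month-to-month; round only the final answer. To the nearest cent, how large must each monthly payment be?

Monthly rate r = 16.3%/12 = 1.35833% = 0.0135833.
Level-payment amortization: P = B₀·r / (1 − (1+r)^(−n)) = 2570.00·0.0135833 / (1 − 1.01358^(−9)).
Denominator 1 − (1+r)^(−9) = 0.114344439.
P = 34.9092 / 0.114344439 ≈ 305.30.

€305.30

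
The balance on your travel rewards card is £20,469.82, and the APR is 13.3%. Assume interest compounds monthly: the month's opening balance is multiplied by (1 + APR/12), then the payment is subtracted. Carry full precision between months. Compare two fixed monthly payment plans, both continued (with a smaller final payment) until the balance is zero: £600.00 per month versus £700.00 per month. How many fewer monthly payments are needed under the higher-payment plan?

Monthly rate r = 13.3%/12 = 1.10833% = 0.0110833.
At £600.00/mo: n = ⌈−ln(1 − rB₀/P)/ln(1+r)⌉ = 44 payments (last £57.52); total interest = total paid − £20,469.82 = £5,387.70.
At £700.00/mo: 36 payments (last £377.91); total interest £4,408.09.
Payments saved = 44 − 36 = 8.

8 fewer payments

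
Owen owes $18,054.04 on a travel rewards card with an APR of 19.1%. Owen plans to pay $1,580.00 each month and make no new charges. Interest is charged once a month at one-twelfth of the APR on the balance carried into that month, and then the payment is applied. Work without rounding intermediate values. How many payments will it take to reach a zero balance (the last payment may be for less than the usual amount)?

13 months

Monthly rate r = 19.1%/12 = 1.59167% = 0.0159167.
Recurrence: B ← B·(1+r) − $1,580.00.
Month 1: interest $287.36; balance after payment $16,761.40.
Month 2: interest $266.79; balance after payment $15,448.19.
Closed form: n = −ln(1 − rB₀/P)/ln(1+r) = −ln(0.81813)/ln(1.01592) ≈ 12.712, so the balance reaches zero during payment 13.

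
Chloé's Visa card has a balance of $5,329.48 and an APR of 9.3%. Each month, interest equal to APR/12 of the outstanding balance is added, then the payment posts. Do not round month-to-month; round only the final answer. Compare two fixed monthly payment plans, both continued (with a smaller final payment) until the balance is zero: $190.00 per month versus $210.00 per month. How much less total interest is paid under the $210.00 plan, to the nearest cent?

Monthly rate r = 9.3%/12 = 0.775% = 0.00775.
At $190.00/mo: n = ⌈−ln(1 − rB₀/P)/ln(1+r)⌉ = 32 payments (last $142.70); total interest = total paid − $5,329.48 = $703.22.
At $210.00/mo: 29 payments (last $77.51); total interest $628.03.
Interest saved = $703.22 − $628.03 = $75.19.

$75.19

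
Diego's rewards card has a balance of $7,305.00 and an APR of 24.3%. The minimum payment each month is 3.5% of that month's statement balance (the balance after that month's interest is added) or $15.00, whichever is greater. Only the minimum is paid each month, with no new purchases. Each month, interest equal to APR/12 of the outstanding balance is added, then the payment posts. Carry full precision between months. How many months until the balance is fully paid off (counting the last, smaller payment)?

226 months

Monthly rate r = 24.3%/12 = 2.025% = 0.02025.
While 3.5% of the post-interest balance exceeds $15.00, each month B ← (B·(1+r))·(1 − 0.035), i.e. B shrinks by the factor (1+r)·0.965 = 0.98454.
This holds for months 1–184. Entering month 185 the balance is $415.59; 3.5% of the post-interest balance is now below $15.00, so the flat $15.00 minimum applies from here.
From month 185 a fixed $15.00 at rate r clears $415.59 in 42 more payments. Total: 184 + 42 = 226 months.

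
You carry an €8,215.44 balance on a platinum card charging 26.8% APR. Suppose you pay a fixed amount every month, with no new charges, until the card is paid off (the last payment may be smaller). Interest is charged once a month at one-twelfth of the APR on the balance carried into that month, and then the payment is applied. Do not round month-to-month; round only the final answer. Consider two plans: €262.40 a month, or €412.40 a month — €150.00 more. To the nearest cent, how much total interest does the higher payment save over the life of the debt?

€3,282.33

Monthly rate r = 26.8%/12 = 2.23333% = 0.0223333.
At €262.40/mo: n = ⌈−ln(1 − rB₀/P)/ln(1+r)⌉ = 55 payments (last €103.83); total interest = total paid − €8,215.44 = €6,057.99.
At €412.40/mo: 27 payments (last €268.70); total interest €2,775.66.
Interest saved = €6,057.99 − €2,775.66 = €3,282.33.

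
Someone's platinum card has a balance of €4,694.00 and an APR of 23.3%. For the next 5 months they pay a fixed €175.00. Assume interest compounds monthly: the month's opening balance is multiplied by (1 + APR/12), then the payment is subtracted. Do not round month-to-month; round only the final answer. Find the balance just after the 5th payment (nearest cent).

Monthly rate r = 23.3%/12 = 1.94167% = 0.0194167.
Each month: B ← B·(1+r) − €175.00.
Month 1: interest €91.14; balance after payment €4,610.14.
Month 2: interest €89.51; balance after payment €4,524.66.
Month 3: interest €87.85; balance after payment €4,437.51.
Month 4: interest €86.16; balance after payment €4,348.67.
Month 5: interest €84.44; balance after payment €4,258.11.

€4,258.11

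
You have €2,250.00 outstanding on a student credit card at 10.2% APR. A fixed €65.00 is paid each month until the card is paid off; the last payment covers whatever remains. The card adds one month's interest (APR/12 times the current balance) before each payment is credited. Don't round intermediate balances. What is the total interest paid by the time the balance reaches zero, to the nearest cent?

€426.10

Monthly rate r = 10.2%/12 = 0.85% = 0.0085.
Payoff takes n = ⌈−ln(1 − rB₀/P)/ln(1+r)⌉ = ⌈41.170⌉ = 42 payments; the last is €11.10.
Total paid = 41·€65.00 + €11.10 = €2,676.10.
Total interest = total paid − principal = €2,676.10 − €2,250.00 = €426.10.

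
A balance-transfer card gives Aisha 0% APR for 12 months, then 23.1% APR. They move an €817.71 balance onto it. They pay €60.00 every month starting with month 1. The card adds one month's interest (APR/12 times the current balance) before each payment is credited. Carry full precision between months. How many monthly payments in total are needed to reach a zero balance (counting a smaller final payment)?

14 payments

Promo months 1–12 at r₀ = 0%/12 = 0; months 13+ at r₁ = 23.1%/12 = 0.01925.
After month 12 (no interest yet): B = €817.71 − 12·€60.00 = €97.71.
Then at r₁ with €60.00/mo: n₂ = −ln(1 − r₁·B/P)/ln(1+r₁) ≈ 1.67 → 2 more payments.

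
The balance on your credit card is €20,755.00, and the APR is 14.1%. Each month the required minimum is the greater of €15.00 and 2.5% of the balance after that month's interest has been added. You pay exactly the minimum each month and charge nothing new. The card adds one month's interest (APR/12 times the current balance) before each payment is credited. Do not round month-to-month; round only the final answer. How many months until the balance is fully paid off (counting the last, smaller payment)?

315 months

Monthly rate r = 14.1%/12 = 1.175% = 0.01175.
While 2.5% of the post-interest balance exceeds €15.00, each month B ← (B·(1+r))·(1 − 0.025), i.e. B shrinks by the factor (1+r)·0.975 = 0.98646.
This holds for months 1–261. Entering month 262 the balance is €590.79; 2.5% of the post-interest balance is now below €15.00, so the flat €15.00 minimum applies from here.
From month 262 a fixed €15.00 at rate r clears €590.79 in 54 more payments. Total: 261 + 54 = 315 months.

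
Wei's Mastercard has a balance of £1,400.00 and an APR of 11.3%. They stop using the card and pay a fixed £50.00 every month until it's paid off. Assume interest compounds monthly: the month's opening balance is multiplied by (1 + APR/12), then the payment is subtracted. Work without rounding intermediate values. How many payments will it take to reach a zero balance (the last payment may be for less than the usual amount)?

33 months

Monthly rate r = 11.3%/12 = 0.941667% = 0.00941667.
Recurrence: B ← B·(1+r) − £50.00.
Month 1: interest £13.18; balance after payment £1,363.18.
Month 2: interest £12.84; balance after payment £1,326.02.
Closed form: n = −ln(1 − rB₀/P)/ln(1+r) = −ln(0.73633)/ln(1.00942) ≈ 32.656, so the balance reaches zero during payment 33.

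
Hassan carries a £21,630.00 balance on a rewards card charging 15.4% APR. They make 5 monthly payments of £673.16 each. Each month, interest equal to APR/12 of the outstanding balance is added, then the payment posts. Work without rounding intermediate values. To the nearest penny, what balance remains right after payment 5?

£19,600.70

Monthly rate r = 15.4%/12 = 1.28333% = 0.0128333.
Each month: B ← B·(1+r) − £673.16.
Month 1: interest £277.59; balance after payment £21,234.42.
Month 2: interest £272.51; balance after payment £20,833.77.
Month 3: interest £267.37; balance after payment £20,427.98.
Month 4: interest £262.16; balance after payment £20,016.98.
Month 5: interest £256.88; balance after payment £19,600.70.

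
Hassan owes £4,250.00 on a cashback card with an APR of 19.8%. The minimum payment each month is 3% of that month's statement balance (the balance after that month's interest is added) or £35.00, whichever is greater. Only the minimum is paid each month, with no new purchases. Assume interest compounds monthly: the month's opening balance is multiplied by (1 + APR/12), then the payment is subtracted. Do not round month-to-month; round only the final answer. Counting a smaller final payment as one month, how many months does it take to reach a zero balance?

141 months

Monthly rate r = 19.8%/12 = 1.65% = 0.0165.
While 3% of the post-interest balance exceeds £35.00, each month B ← (B·(1+r))·(1 − 0.03), i.e. B shrinks by the factor (1+r)·0.97 = 0.986.
This holds for months 1–93. Entering month 94 the balance is £1,145.90; 3% of the post-interest balance is now below £35.00, so the flat £35.00 minimum applies from here.
From month 94 a fixed £35.00 at rate r clears £1,145.90 in 48 more payments. Total: 93 + 48 = 141 months.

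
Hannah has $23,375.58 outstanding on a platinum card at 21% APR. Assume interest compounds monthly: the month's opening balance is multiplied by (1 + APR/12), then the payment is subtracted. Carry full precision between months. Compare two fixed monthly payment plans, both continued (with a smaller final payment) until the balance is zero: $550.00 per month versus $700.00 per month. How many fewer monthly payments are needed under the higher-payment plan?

Monthly rate r = 21%/12 = 1.75% = 0.0175.
At $550.00/mo: n = ⌈−ln(1 − rB₀/P)/ln(1+r)⌉ = 79 payments (last $270.03); total interest = total paid − $23,375.58 = $19,794.45.
At $700.00/mo: 51 payments (last $428.13); total interest $12,052.55.
Payments saved = 79 − 51 = 28.

28 fewer payments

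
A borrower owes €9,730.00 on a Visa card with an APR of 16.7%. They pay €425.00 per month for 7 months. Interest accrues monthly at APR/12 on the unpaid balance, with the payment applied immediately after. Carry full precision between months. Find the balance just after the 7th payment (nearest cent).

Monthly rate r = 16.7%/12 = 1.39167% = 0.0139167.
Each month: B ← B·(1+r) − €425.00.
Month 1: interest €135.41; balance after payment €9,440.41.
Month 2: interest €131.38; balance after payment €9,146.79.
Month 3: interest €127.29; balance after payment €8,849.08.
Month 4: interest €123.15; balance after payment €8,547.23.
Month 5: interest €118.95; balance after payment €8,241.18.
Month 6: interest €114.69; balance after payment €7,930.87.
Month 7: interest €110.37; balance after payment €7,616.24.

€7,616.24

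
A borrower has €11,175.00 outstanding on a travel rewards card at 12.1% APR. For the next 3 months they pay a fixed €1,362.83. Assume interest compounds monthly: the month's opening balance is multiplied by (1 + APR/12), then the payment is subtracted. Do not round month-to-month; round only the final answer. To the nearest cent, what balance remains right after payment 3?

€7,386.61

Monthly rate r = 12.1%/12 = 1.00833% = 0.0100833.
Each month: B ← B·(1+r) − €1,362.83.
Month 1: interest €112.68; balance after payment €9,924.85.
Month 2: interest €100.08; balance after payment €8,662.10.
Month 3: interest €87.34; balance after payment €7,386.61.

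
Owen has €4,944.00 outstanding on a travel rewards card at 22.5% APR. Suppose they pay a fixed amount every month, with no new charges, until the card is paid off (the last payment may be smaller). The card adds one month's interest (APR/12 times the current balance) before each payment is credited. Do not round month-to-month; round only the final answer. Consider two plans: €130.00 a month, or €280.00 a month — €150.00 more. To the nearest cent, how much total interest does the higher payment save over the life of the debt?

Monthly rate r = 22.5%/12 = 1.875% = 0.01875.
At €130.00/mo: n = ⌈−ln(1 − rB₀/P)/ln(1+r)⌉ = 68 payments (last €27.66); total interest = total paid − €4,944.00 = €3,793.66.
At €280.00/mo: 22 payments (last €181.08); total interest €1,117.08.
Interest saved = €3,793.66 − €1,117.08 = €2,676.58.

€2,676.58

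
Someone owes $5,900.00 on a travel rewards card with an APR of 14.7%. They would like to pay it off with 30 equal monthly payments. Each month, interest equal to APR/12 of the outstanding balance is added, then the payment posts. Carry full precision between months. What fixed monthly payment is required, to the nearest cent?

$236.20

Monthly rate r = 14.7%/12 = 1.225% = 0.01225.
Level-payment amortization: P = B₀·r / (1 − (1+r)^(−n)) = 5900.00·0.01225 / (1 − 1.01225^(−30)).
Denominator 1 − (1+r)^(−30) = 0.305988868.
P = 72.275 / 0.305988868 ≈ 236.20.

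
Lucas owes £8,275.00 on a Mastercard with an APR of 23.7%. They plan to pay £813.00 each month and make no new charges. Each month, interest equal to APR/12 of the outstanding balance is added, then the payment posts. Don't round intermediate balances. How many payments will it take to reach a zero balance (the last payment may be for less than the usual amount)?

12 payments

Monthly rate r = 23.7%/12 = 1.975% = 0.01975.
Recurrence: B ← B·(1+r) − £813.00.
Month 1: interest £163.43; balance after payment £7,625.43.
Month 2: interest £150.60; balance after payment £6,963.03.
Closed form: n = −ln(1 − rB₀/P)/ln(1+r) = −ln(0.79898)/ln(1.01975) ≈ 11.475, so the balance reaches zero during payment 12.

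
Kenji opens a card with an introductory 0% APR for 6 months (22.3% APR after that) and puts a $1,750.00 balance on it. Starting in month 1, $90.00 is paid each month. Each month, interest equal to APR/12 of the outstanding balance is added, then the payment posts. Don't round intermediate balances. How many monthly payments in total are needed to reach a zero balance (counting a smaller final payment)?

Promo months 1–6 at r₀ = 0%/12 = 0; months 7+ at r₁ = 22.3%/12 = 0.0185833.
After month 6 (no interest yet): B = $1,750.00 − 6·$90.00 = $1,210.00.
Then at r₁ with $90.00/mo: n₂ = −ln(1 − r₁·B/P)/ln(1+r₁) ≈ 15.61 → 16 more payments.

22 payments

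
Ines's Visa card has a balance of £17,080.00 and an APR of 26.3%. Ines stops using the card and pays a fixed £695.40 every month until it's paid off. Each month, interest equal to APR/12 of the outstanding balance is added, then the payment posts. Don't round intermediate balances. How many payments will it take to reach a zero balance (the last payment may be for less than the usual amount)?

36 months

Monthly rate r = 26.3%/12 = 2.19167% = 0.0219167.
Recurrence: B ← B·(1+r) − £695.40.
Month 1: interest £374.34; balance after payment £16,758.94.
Month 2: interest £367.30; balance after payment £16,430.84.
Closed form: n = −ln(1 − rB₀/P)/ln(1+r) = −ln(0.4617)/ln(1.02192) ≈ 35.648, so the balance reaches zero during payment 36.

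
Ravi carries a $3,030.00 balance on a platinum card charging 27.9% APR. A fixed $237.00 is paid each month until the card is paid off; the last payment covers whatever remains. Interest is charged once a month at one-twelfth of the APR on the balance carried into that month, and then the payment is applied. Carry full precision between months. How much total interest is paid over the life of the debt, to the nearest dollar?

$608

Monthly rate r = 27.9%/12 = 2.325% = 0.02325.
Payoff takes n = ⌈−ln(1 − rB₀/P)/ln(1+r)⌉ = ⌈15.348⌉ = 16 payments; the last is $83.03.
Total paid = 15·$237.00 + $83.03 = $3,638.03.
Total interest = total paid − principal = $3,638.03 − $3,030.00 = $608.03.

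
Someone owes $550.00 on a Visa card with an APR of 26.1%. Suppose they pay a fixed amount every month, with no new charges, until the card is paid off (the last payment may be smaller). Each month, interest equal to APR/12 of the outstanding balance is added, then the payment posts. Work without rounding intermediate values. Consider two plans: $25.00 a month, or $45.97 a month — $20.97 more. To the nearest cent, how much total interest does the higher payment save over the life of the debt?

$112.54

Monthly rate r = 26.1%/12 = 2.175% = 0.02175.
At $25.00/mo: n = ⌈−ln(1 − rB₀/P)/ln(1+r)⌉ = 31 payments (last $6.49); total interest = total paid − $550.00 = $206.49.
At $45.97/mo: 15 payments (last $0.37); total interest $93.95.
Interest saved = $206.49 − $93.95 = $112.54.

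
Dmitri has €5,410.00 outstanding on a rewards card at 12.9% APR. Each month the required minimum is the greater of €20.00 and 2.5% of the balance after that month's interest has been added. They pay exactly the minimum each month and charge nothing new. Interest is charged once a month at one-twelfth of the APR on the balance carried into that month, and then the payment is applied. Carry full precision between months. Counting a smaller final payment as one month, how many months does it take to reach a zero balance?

Monthly rate r = 12.9%/12 = 1.075% = 0.01075.
While 2.5% of the post-interest balance exceeds €20.00, each month B ← (B·(1+r))·(1 − 0.025), i.e. B shrinks by the factor (1+r)·0.975 = 0.98548.
This holds for months 1–132. Entering month 133 the balance is €784.84; 2.5% of the post-interest balance is now below €20.00, so the flat €20.00 minimum applies from here.
From month 133 a fixed €20.00 at rate r clears €784.84 in 52 more payments. Total: 132 + 52 = 184 months.

184 months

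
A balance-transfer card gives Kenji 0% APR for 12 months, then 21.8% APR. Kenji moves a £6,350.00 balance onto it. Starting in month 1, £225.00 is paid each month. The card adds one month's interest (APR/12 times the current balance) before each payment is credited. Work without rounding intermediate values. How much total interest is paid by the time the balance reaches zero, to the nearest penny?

Promo months 1–12 at r₀ = 0%/12 = 0; months 13+ at r₁ = 21.8%/12 = 0.0181667.
After month 12 (no interest yet): B = £6,350.00 − 12·£225.00 = £3,650.00.
Then at r₁ with £225.00/mo: n₂ = −ln(1 − r₁·B/P)/ln(1+r₁) ≈ 19.39 → 20 more payments.
Total paid = 31·£225.00 + £88.82 = £7,063.82; interest = £7,063.82 − £6,350.00 = £713.82.

£713.82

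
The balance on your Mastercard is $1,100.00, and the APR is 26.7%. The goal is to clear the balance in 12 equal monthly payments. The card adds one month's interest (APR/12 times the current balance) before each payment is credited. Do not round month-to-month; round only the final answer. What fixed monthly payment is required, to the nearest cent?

$105.46

Monthly rate r = 26.7%/12 = 2.225% = 0.02225.
Level-payment amortization: P = B₀·r / (1 − (1+r)^(−n)) = 1100.00·0.02225 / (1 − 1.02225^(−12)).
Denominator 1 − (1+r)^(−12) = 0.232082492.
P = 24.475 / 0.232082492 ≈ 105.46.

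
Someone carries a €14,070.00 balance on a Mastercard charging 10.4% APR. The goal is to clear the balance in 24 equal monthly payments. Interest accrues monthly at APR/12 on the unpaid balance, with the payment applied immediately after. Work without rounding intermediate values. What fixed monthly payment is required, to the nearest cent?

Monthly rate r = 10.4%/12 = 0.866667% = 0.00866667.
Level-payment amortization: P = B₀·r / (1 − (1+r)^(−n)) = 14070.00·0.00866667 / (1 − 1.00867^(−24)).
Denominator 1 − (1+r)^(−24) = 0.18706477.
P = 121.94 / 0.18706477 ≈ 651.86.

€651.86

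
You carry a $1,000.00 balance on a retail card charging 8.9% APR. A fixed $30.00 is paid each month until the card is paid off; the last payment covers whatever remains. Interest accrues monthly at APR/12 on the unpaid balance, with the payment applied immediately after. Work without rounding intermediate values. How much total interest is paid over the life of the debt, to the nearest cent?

Monthly rate r = 8.9%/12 = 0.741667% = 0.00741667.
Payoff takes n = ⌈−ln(1 − rB₀/P)/ln(1+r)⌉ = ⌈38.432⌉ = 39 payments; the last is $12.99.
Total paid = 38·$30.00 + $12.99 = $1,152.99.
Total interest = total paid − principal = $1,152.99 − $1,000.00 = $152.99.

$152.99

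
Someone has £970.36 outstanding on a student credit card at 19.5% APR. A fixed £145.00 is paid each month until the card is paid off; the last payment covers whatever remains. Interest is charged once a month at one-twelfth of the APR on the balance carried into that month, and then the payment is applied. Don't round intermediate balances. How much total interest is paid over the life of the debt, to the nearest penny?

£65.40

Monthly rate r = 19.5%/12 = 1.625% = 0.01625.
Payoff takes n = ⌈−ln(1 − rB₀/P)/ln(1+r)⌉ = ⌈7.142⌉ = 8 payments; the last is £20.76.
Total paid = 7·£145.00 + £20.76 = £1,035.76.
Total interest = total paid − principal = £1,035.76 − £970.36 = £65.40.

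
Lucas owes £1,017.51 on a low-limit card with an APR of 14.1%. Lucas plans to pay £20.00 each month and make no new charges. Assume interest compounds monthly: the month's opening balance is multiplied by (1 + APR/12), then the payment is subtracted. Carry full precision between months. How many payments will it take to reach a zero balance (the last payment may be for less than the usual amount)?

78 months

Monthly rate r = 14.1%/12 = 1.175% = 0.01175.
Recurrence: B ← B·(1+r) − £20.00.
Month 1: interest £11.96; balance after payment £1,009.47.
Month 2: interest £11.86; balance after payment £1,001.33.
Closed form: n = −ln(1 − rB₀/P)/ln(1+r) = −ln(0.40221)/ln(1.01175) ≈ 77.967, so the balance reaches zero during payment 78.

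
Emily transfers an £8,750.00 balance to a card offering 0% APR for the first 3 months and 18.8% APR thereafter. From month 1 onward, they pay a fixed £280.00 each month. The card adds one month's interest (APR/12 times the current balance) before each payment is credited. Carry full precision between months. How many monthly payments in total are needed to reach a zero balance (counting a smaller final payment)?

Promo months 1–3 at r₀ = 0%/12 = 0; months 4+ at r₁ = 18.8%/12 = 0.0156667.
After month 3 (no interest yet): B = £8,750.00 − 3·£280.00 = £7,910.00.
Then at r₁ with £280.00/mo: n₂ = −ln(1 − r₁·B/P)/ln(1+r₁) ≈ 37.60 → 38 more payments.

41 months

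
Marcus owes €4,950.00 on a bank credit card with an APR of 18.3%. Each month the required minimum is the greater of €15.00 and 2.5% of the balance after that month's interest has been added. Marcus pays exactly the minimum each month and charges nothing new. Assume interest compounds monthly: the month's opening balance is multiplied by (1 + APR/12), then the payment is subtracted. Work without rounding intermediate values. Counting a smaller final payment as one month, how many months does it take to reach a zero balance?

270 months

Monthly rate r = 18.3%/12 = 1.525% = 0.01525.
While 2.5% of the post-interest balance exceeds €15.00, each month B ← (B·(1+r))·(1 − 0.025), i.e. B shrinks by the factor (1+r)·0.975 = 0.98987.
This holds for months 1–209. Entering month 210 the balance is €589.29; 2.5% of the post-interest balance is now below €15.00, so the flat €15.00 minimum applies from here.
From month 210 a fixed €15.00 at rate r clears €589.29 in 61 more payments. Total: 209 + 61 = 270 months.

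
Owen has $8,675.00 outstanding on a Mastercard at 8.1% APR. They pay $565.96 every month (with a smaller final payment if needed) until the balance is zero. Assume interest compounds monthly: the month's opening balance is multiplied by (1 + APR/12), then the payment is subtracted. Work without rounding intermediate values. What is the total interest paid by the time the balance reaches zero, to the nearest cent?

Monthly rate r = 8.1%/12 = 0.675% = 0.00675.
Payoff takes n = ⌈−ln(1 − rB₀/P)/ln(1+r)⌉ = ⌈16.235⌉ = 17 payments; the last is $133.20.
Total paid = 16·$565.96 + $133.20 = $9,188.56.
Total interest = total paid − principal = $9,188.56 − $8,675.00 = $513.56.

$513.56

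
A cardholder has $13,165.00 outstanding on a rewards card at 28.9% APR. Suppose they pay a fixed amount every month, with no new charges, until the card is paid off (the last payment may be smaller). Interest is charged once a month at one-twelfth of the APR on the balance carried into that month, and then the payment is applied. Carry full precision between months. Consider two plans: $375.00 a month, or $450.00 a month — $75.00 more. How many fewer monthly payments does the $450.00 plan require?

27 fewer payments

Monthly rate r = 28.9%/12 = 2.40833% = 0.0240833.
At $375.00/mo: n = ⌈−ln(1 − rB₀/P)/ln(1+r)⌉ = 79 payments (last $178.09); total interest = total paid − $13,165.00 = $16,263.09.
At $450.00/mo: 52 payments (last $107.52); total interest $9,892.52.
Payments saved = 79 − 52 = 27.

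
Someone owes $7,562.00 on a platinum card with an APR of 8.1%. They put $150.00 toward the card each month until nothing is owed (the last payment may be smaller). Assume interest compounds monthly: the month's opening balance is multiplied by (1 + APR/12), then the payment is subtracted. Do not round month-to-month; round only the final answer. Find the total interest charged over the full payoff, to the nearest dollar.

$1,713

Monthly rate r = 8.1%/12 = 0.675% = 0.00675.
Payoff takes n = ⌈−ln(1 − rB₀/P)/ln(1+r)⌉ = ⌈61.831⌉ = 62 payments; the last is $124.68.
Total paid = 61·$150.00 + $124.68 = $9,274.68.
Total interest = total paid − principal = $9,274.68 − $7,562.00 = $1,712.68.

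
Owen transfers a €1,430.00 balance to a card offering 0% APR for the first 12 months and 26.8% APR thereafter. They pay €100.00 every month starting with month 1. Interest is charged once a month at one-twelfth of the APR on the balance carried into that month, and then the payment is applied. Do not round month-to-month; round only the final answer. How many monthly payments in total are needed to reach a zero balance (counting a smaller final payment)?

15 months

Promo months 1–12 at r₀ = 0%/12 = 0; months 13+ at r₁ = 26.8%/12 = 0.0223333.
After month 12 (no interest yet): B = €1,430.00 − 12·€100.00 = €230.00.
Then at r₁ with €100.00/mo: n₂ = −ln(1 − r₁·B/P)/ln(1+r₁) ≈ 2.39 → 3 more payments.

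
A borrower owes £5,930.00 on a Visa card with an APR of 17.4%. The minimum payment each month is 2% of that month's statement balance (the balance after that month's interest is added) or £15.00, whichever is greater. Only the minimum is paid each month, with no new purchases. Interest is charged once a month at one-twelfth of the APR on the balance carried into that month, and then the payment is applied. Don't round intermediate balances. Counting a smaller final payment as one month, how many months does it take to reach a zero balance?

446 months

Monthly rate r = 17.4%/12 = 1.45% = 0.0145.
While 2% of the post-interest balance exceeds £15.00, each month B ← (B·(1+r))·(1 − 0.02), i.e. B shrinks by the factor (1+r)·0.98 = 0.99421.
This holds for months 1–359. Entering month 360 the balance is £737.40; 2% of the post-interest balance is now below £15.00, so the flat £15.00 minimum applies from here.
From month 360 a fixed £15.00 at rate r clears £737.40 in 87 more payments. Total: 359 + 87 = 446 months.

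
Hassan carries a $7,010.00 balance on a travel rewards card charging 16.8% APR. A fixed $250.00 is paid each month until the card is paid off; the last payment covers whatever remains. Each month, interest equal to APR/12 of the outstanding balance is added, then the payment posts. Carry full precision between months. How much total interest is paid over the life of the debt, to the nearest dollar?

$1,954

Monthly rate r = 16.8%/12 = 1.4% = 0.014.
Payoff takes n = ⌈−ln(1 − rB₀/P)/ln(1+r)⌉ = ⌈35.856⌉ = 36 payments; the last is $214.20.
Total paid = 35·$250.00 + $214.20 = $8,964.20.
Total interest = total paid − principal = $8,964.20 − $7,010.00 = $1,954.20.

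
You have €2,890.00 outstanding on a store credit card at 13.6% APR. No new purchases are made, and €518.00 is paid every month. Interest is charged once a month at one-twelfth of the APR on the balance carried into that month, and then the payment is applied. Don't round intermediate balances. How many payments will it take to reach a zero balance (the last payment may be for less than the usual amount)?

Monthly rate r = 13.6%/12 = 1.13333% = 0.0113333.
Recurrence: B ← B·(1+r) − €518.00.
Month 1: interest €32.75; balance after payment €2,404.75.
Month 2: interest €27.25; balance after payment €1,914.01.
Month 3: interest €21.69; balance after payment €1,417.70.
Month 4: interest €16.07; balance after payment €915.77.
Month 5: interest €10.38; balance after payment €408.15.
Month 6: interest €4.63; balance after payment €0.00.

6 payments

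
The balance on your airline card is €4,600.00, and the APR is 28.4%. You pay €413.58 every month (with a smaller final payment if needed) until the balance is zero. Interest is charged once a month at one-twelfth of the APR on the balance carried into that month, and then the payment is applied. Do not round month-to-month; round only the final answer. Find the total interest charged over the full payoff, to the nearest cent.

Monthly rate r = 28.4%/12 = 2.36667% = 0.0236667.
Payoff takes n = ⌈−ln(1 − rB₀/P)/ln(1+r)⌉ = ⌈13.060⌉ = 14 payments; the last is €24.98.
Total paid = 13·€413.58 + €24.98 = €5,401.52.
Total interest = total paid − principal = €5,401.52 − €4,600.00 = €801.52.

€801.52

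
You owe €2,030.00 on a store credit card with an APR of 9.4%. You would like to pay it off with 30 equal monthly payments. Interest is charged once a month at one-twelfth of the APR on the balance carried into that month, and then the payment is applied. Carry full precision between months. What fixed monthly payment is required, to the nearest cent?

€76.19

Monthly rate r = 9.4%/12 = 0.783333% = 0.00783333.
Level-payment amortization: P = B₀·r / (1 − (1+r)^(−n)) = 2030.00·0.00783333 / (1 − 1.00783^(−30)).
Denominator 1 − (1+r)^(−30) = 0.208704942.
P = 15.9017 / 0.208704942 ≈ 76.19.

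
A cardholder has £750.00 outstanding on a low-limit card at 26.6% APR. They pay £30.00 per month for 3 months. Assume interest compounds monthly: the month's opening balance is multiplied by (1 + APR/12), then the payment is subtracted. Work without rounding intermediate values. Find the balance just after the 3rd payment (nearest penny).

Monthly rate r = 26.6%/12 = 2.21667% = 0.0221667.
Each month: B ← B·(1+r) − £30.00.
Month 1: interest £16.62; balance after payment £736.62.
Month 2: interest £16.33; balance after payment £722.95.
Month 3: interest £16.03; balance after payment £708.98.

£708.98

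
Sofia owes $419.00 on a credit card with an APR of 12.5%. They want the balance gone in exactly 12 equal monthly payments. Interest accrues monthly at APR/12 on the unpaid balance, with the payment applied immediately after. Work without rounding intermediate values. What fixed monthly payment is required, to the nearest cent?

Monthly rate r = 12.5%/12 = 1.04167% = 0.0104167.
Level-payment amortization: P = B₀·r / (1 − (1+r)^(−n)) = 419.00·0.0104167 / (1 − 1.01042^(−12)).
Denominator 1 − (1+r)^(−12) = 0.11693233.
P = 4.36458 / 0.11693233 ≈ 37.33.

$37.33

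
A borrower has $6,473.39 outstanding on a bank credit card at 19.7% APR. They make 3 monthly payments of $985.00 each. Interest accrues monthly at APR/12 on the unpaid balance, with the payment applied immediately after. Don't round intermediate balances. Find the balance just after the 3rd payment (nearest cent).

Monthly rate r = 19.7%/12 = 1.64167% = 0.0164167.
Each month: B ← B·(1+r) − $985.00.
Month 1: interest $106.27; balance after payment $5,594.66.
Month 2: interest $91.85; balance after payment $4,701.51.
Month 3: interest $77.18; balance after payment $3,793.69.

$3,793.69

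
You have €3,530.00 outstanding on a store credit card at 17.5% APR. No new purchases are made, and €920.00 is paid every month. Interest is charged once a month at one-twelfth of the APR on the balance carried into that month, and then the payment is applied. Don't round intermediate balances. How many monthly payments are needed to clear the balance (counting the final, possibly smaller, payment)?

4 months

Monthly rate r = 17.5%/12 = 1.45833% = 0.0145833.
Recurrence: B ← B·(1+r) − €920.00.
Month 1: interest €51.48; balance after payment €2,661.48.
Month 2: interest €38.81; balance after payment €1,780.29.
Month 3: interest €25.96; balance after payment €886.26.
Month 4: interest €12.92; balance after payment €0.00.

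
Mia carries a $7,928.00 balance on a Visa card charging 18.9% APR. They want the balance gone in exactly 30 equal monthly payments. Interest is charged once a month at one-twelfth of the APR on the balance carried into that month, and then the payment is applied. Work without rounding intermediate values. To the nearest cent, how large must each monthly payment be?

Monthly rate r = 18.9%/12 = 1.575% = 0.01575.
Level-payment amortization: P = B₀·r / (1 − (1+r)^(−n)) = 7928.00·0.01575 / (1 − 1.01575^(−30)).
Denominator 1 − (1+r)^(−30) = 0.37425834.
P = 124.866 / 0.37425834 ≈ 333.64.

$333.64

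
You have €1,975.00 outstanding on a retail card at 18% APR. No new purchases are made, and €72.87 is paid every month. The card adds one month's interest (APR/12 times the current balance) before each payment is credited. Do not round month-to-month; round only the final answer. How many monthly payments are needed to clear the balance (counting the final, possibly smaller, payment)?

Monthly rate r = 18%/12 = 1.5% = 0.015.
Recurrence: B ← B·(1+r) − €72.87.
Month 1: interest €29.62; balance after payment €1,931.76.
Month 2: interest €28.98; balance after payment €1,887.86.
Closed form: n = −ln(1 − rB₀/P)/ln(1+r) = −ln(0.59345)/ln(1.015) ≈ 35.047, so the balance reaches zero during payment 36.

36 payments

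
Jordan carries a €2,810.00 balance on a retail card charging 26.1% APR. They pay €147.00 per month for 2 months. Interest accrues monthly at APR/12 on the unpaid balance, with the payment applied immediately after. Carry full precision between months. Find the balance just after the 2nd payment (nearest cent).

Monthly rate r = 26.1%/12 = 2.175% = 0.02175.
Each month: B ← B·(1+r) − €147.00.
Month 1: interest €61.12; balance after payment €2,724.12.
Month 2: interest €59.25; balance after payment €2,636.37.

€2,636.37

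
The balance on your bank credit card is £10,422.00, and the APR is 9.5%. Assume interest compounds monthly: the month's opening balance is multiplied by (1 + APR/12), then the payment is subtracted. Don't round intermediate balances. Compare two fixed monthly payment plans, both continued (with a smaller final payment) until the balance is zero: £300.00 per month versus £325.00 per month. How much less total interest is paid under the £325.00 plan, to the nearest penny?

£165.89

Monthly rate r = 9.5%/12 = 0.791667% = 0.00791667.
At £300.00/mo: n = ⌈−ln(1 − rB₀/P)/ln(1+r)⌉ = 41 payments (last £236.01); total interest = total paid − £10,422.00 = £1,814.01.
At £325.00/mo: 38 payments (last £45.12); total interest £1,648.12.
Interest saved = £1,814.01 − £1,648.12 = £165.89.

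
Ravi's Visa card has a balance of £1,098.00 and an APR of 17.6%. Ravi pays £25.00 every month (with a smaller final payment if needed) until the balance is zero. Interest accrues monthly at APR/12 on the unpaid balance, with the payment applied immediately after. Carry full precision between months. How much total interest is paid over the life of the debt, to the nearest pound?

£676

Monthly rate r = 17.6%/12 = 1.46667% = 0.0146667.
Payoff takes n = ⌈−ln(1 − rB₀/P)/ln(1+r)⌉ = ⌈70.966⌉ = 71 payments; the last is £24.15.
Total paid = 70·£25.00 + £24.15 = £1,774.15.
Total interest = total paid − principal = £1,774.15 − £1,098.00 = £676.15.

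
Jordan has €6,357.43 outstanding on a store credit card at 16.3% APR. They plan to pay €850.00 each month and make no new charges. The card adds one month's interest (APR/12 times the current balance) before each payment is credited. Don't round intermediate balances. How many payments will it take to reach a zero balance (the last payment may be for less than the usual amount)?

Monthly rate r = 16.3%/12 = 1.35833% = 0.0135833.
Recurrence: B ← B·(1+r) − €850.00.
Month 1: interest €86.36; balance after payment €5,593.79.
Month 2: interest €75.98; balance after payment €4,819.77.
Closed form: n = −ln(1 − rB₀/P)/ln(1+r) = −ln(0.89841)/ln(1.01358) ≈ 7.941, so the balance reaches zero during payment 8.

8 payments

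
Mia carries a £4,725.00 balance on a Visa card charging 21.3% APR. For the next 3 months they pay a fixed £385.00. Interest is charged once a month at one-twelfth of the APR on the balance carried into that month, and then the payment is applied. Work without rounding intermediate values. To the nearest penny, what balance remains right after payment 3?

£3,805.48

Monthly rate r = 21.3%/12 = 1.775% = 0.01775.
Each month: B ← B·(1+r) − £385.00.
Month 1: interest £83.87; balance after payment £4,423.87.
Month 2: interest £78.52; balance after payment £4,117.39.
Month 3: interest £73.08; balance after payment £3,805.48.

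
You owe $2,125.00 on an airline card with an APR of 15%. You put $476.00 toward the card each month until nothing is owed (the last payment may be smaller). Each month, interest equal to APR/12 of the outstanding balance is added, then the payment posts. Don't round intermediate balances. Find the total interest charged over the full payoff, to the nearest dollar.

$76

Monthly rate r = 15%/12 = 1.25% = 0.0125.
Payoff takes n = ⌈−ln(1 − rB₀/P)/ln(1+r)⌉ = ⌈4.622⌉ = 5 payments; the last is $296.93.
Total paid = 4·$476.00 + $296.93 = $2,200.93.
Total interest = total paid − principal = $2,200.93 − $2,125.00 = $75.93.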